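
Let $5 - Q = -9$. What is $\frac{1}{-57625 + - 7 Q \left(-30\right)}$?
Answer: $- \frac{1}{54685} \approx -1.8287 \cdot 10^{-5}$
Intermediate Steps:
$Q = 14$ ($Q = 5 - -9 = 5 + 9 = 14$)
$\frac{1}{-57625 + - 7 Q \left(-30\right)} = \frac{1}{-57625 + \left(-7\right) 14 \left(-30\right)} = \frac{1}{-57625 - -2940} = \frac{1}{-57625 + 2940} = \frac{1}{-54685} = - \frac{1}{54685}$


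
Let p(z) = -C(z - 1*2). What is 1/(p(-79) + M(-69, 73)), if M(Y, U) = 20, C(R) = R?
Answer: 1/101 ≈ 0.0099010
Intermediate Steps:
p(z) = 2 - z (p(z) = -(z - 1*2) = -(z - 2) = -(-2 + z) = 2 - z)
1/(p(-79) + M(-69, 73)) = 1/((2 - 1*(-79)) + 20) = 1/((2 + 79) + 20) = 1/(81 + 20) = 1/101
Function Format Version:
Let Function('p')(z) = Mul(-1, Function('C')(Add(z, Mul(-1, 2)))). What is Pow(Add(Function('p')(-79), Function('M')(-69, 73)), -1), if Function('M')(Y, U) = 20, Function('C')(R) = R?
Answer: Rational(1, 101) ≈ 0.0099010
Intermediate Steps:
Function('p')(z) = Add(2, Mul(-1, z)) (Function('p')(z) = Mul(-1, Add(z, Mul(-1, 2))) = Mul(-1, Add(z, -2)) = Mul(-1, Add(-2, z)) = Add(2, Mul(-1, z)))
Pow(Add(Function('p')(-79), Function('M')(-69, 73)), -1) = Pow(Add(Add(2, Mul(-1, -79)), 20), -1) = Pow(Add(Add(2, 79), 20), -1) = Pow(Add(81, 20), -1) = Pow(101, -1) = Rational(1, 101)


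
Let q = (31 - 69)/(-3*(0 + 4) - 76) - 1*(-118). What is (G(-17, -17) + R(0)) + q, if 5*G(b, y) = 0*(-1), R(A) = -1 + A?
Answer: 5167/44 ≈ 117.43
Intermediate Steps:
q = 5211/44 (q = -38/(-3*4 - 76) + 118 = -38/(-12 - 76) + 118 = -38/(-88) + 118 = -38*(-1/88) + 118 = 19/44 + 118 = 5211/44 ≈ 118.43)
G(b, y) = 0 (G(b, y) = (0*(-1))/5 = (⅕)*0 = 0)
(G(-17, -17) + R(0)) + q = (0 + (-1 + 0)) + 5211/44 = (0 - 1) + 5211/44 = -1 + 5211/44 = 5167/44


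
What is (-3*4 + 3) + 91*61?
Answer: 5542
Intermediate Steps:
(-3*4 + 3) + 91*61 = (-12 + 3) + 5551 = -9 + 5551 = 5542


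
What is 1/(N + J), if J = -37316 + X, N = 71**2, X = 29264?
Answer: -1/3011 ≈ -0.00033212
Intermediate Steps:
N = 5041
J = -8052 (J = -37316 + 29264 = -8052)
1/(N + J) = 1/(5041 - 8052) = 1/(-3011) = -1/3011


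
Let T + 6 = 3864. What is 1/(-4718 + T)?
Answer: -1/860 ≈ -0.0011628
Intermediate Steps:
T = 3858 (T = -6 + 3864 = 3858)
1/(-4718 + T) = 1/(-4718 + 3858) = 1/(-860) = -1/860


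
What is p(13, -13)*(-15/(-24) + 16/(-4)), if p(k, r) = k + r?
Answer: 0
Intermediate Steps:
p(13, -13)*(-15/(-24) + 16/(-4)) = (13 - 13)*(-15/(-24) + 16/(-4)) = 0*(-15*(-1/24) + 16*(-¼)) = 0*(5/8 - 4) = 0*(-27/8) = 0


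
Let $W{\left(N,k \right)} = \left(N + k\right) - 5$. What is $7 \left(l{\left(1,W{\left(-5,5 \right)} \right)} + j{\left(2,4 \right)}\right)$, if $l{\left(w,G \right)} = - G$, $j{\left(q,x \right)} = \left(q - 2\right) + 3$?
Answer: $56$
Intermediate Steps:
$W{\left(N,k \right)} = -5 + N + k$
$j{\left(q,x \right)} = 1 + q$ ($j{\left(q,x \right)} = \left(-2 + q\right) + 3 = 1 + q$)
$7 \left(l{\left(1,W{\left(-5,5 \right)} \right)} + j{\left(2,4 \right)}\right) = 7 \left(- (-5 - 5 + 5) + \left(1 + 2\right)\right) = 7 \left(\left(-1\right) \left(-5\right) + 3\right) = 7 \left(5 + 3\right) = 7 \cdot 8 = 56$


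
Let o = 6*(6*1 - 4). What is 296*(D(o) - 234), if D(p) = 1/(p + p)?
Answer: -207755/3 ≈ -69252.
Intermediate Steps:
o = 12 (o = 6*(6 - 4) = 6*2 = 12)
D(p) = 1/(2*p)
296*(D(o) - 234) = 296*((½)/12 - 234) = 296*((½)*(1/12) - 234) = 296*(1/24 - 234) = 296*(-5615/24) = -207755/3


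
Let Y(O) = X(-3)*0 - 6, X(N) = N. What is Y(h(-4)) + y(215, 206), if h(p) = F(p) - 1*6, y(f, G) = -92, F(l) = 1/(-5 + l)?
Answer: -98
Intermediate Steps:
h(p) = -6 + 1/(-5 + p) (h(p) = 1/(-5 + p) - 1*6 = 1/(-5 + p) - 6 = -6 + 1/(-5 + p))
Y(O) = -6 (Y(O) = -3*0 - 6 = 0 - 6 = -6)
Y(h(-4)) + y(215, 206) = -6 - 92 = -98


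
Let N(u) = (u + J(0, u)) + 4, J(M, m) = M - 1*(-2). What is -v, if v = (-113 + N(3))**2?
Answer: -10816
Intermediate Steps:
J(M, m) = 2 + M (J(M, m) = M + 2 = 2 + M)
N(u) = 6 + u (N(u) = (u + (2 + 0)) + 4 = (u + 2) + 4 = (2 + u) + 4 = 6 + u)
v = 10816 (v = (-113 + (6 + 3))**2 = (-113 + 9)**2 = (-104)**2 = 10816)
-v = -1*10816 = -10816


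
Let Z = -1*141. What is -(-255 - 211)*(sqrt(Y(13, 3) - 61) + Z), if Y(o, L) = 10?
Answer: -65706 + 466*I*sqrt(51) ≈ -65706.0 + 3327.9*I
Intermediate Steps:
Z = -141
-(-255 - 211)*(sqrt(Y(13, 3) - 61) + Z) = -(-255 - 211)*(sqrt(10 - 61) - 141) = -(-466)*(sqrt(-51) - 141) = -(-466)*(I*sqrt(51) - 141) = -(-466)*(-141 + I*sqrt(51)) = -(65706 - 466*I*sqrt(51)) = -65706 + 466*I*sqrt(51)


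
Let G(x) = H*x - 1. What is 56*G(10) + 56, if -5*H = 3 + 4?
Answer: -784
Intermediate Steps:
H = -7/5 (H = -(3 + 4)/5 = -⅕*7 = -7/5 ≈ -1.4000)
G(x) = -1 - 7*x/5 (G(x) = -7*x/5 - 1 = -1 - 7*x/5)
56*G(10) + 56 = 56*(-1 - 7/5*10) + 56 = 56*(-1 - 14) + 56 = 56*(-15) + 56 = -840 + 56 = -784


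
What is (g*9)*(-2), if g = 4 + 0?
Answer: -72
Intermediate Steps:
g = 4
(g*9)*(-2) = (4*9)*(-2) = 36*(-2) = -72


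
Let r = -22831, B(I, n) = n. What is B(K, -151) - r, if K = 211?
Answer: 22680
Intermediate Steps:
B(K, -151) - r = -151 - 1*(-22831) = -151 + 22831 = 22680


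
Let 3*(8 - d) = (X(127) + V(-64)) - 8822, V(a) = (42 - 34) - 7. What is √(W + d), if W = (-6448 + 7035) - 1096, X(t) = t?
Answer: √2397 ≈ 48.959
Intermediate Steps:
V(a) = 1 (V(a) = 8 - 7 = 1)
W = -509 (W = 587 - 1096 = -509)
d = 2906 (d = 8 - ((127 + 1) - 8822)/3 = 8 - (128 - 8822)/3 = 8 - ⅓*(-8694) = 8 + 2898 = 2906)
√(W + d) = √(-509 + 2906) = √2397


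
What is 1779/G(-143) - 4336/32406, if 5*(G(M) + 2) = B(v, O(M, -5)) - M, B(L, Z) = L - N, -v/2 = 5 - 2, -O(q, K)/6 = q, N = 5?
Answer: 143861189/1976766 ≈ 72.776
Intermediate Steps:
O(q, K) = -6*q
v = -6 (v = -2*(5 - 2) = -2*3 = -6)
B(L, Z) = -5 + L (B(L, Z) = L - 1*5 = L - 5 = -5 + L)
G(M) = -21/5 - M/5 (G(M) = -2 + ((-5 - 6) - M)/5 = -2 + (-11 - M)/5 = -2 + (-11/5 - M/5) = -21/5 - M/5)
1779/G(-143) - 4336/32406 = 1779/(-21/5 - 1/5*(-143)) - 4336/32406 = 1779/(-21/5 + 143/5) - 4336*1/32406 = 1779/(122/5) - 2168/16203 = 1779*(5/122) - 2168/16203 = 8895/122 - 2168/16203 = 143861189/1976766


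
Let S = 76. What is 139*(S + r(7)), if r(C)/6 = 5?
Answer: 14734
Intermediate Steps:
r(C) = 30 (r(C) = 6*5 = 30)
139*(S + r(7)) = 139*(76 + 30) = 139*106 = 14734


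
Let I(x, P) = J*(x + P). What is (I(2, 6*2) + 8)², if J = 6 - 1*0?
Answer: 8464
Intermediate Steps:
J = 6 (J = 6 + 0 = 6)
I(x, P) = 6*P + 6*x (I(x, P) = 6*(x + P) = 6*(P + x) = 6*P + 6*x)
(I(2, 6*2) + 8)² = ((6*(6*2) + 6*2) + 8)² = ((6*12 + 12) + 8)² = ((72 + 12) + 8)² = (84 + 8)² = 92² = 8464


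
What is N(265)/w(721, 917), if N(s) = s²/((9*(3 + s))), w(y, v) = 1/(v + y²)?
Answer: 2031679475/134 ≈ 1.5162e+7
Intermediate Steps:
N(s) = s²/(27 + 9*s)
N(265)/w(721, 917) = ((⅑)*265²/(3 + 265))/(1/(917 + 721²)) = ((⅑)*70225/268)/(1/(917 + 519841)) = ((⅑)*70225*(1/268))/(1/520758) = 70225/(2412*(1/520758)) = (70225/2412)*520758 = 2031679475/134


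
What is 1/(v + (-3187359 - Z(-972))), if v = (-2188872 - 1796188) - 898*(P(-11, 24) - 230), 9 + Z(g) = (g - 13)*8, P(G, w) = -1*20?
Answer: -1/6940030 ≈ -1.4409e-7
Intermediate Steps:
P(G, w) = -20
Z(g) = -113 + 8*g (Z(g) = -9 + (g - 13)*8 = -9 + (-13 + g)*8 = -9 + (-104 + 8*g) = -113 + 8*g)
v = -3760560 (v = (-2188872 - 1796188) - 898*(-20 - 230) = -3985060 - 898*(-250) = -3985060 + 224500 = -3760560)
1/(v + (-3187359 - Z(-972))) = 1/(-3760560 + (-3187359 - (-113 + 8*(-972)))) = 1/(-3760560 + (-3187359 - (-113 - 7776))) = 1/(-3760560 + (-3187359 - 1*(-7889))) = 1/(-3760560 + (-3187359 + 7889)) = 1/(-3760560 - 3179470) = 1/(-6940030) = -1/6940030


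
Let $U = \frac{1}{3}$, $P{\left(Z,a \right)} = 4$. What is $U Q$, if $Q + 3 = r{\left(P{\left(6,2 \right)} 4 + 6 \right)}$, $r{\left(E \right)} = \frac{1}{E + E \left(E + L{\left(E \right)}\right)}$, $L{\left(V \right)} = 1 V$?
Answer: $- \frac{2969}{2970} \approx -0.99966$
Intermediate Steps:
$L{\left(V \right)} = V$
$r{\left(E \right)} = \frac{1}{E + 2 E^{2}}$ ($r{\left(E \right)} = \frac{1}{E + E \left(E + E\right)} = \frac{1}{E + E 2 E} = \frac{1}{E + 2 E^{2}}$)
$Q = - \frac{2969}{990}$ ($Q = -3 + \frac{1}{\left(4 \cdot 4 + 6\right) \left(1 + 2 \left(4 \cdot 4 + 6\right)\right)} = -3 + \frac{1}{\left(16 + 6\right) \left(1 + 2 \left(16 + 6\right)\right)} = -3 + \frac{1}{22 \left(1 + 2 \cdot 22\right)} = -3 + \frac{1}{22 \left(1 + 44\right)} = -3 + \frac{1}{22 \cdot 45} = -3 + \frac{1}{22} \cdot \frac{1}{45} = -3 + \frac{1}{990} = - \frac{2969}{990} \approx -2.999$)
$U = \frac{1}{3} \approx 0.33333$
$U Q = \frac{1}{3} \left(- \frac{2969}{990}\right) = - \frac{2969}{2970}$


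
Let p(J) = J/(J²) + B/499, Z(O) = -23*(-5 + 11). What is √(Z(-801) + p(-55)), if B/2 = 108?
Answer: I*√103633115905/27445 ≈ 11.73*I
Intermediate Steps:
Z(O) = -138 (Z(O) = -23*6 = -138)
B = 216 (B = 2*108 = 216)
p(J) = 216/499 + 1/J (p(J) = J/(J²) + 216/499 = J/J² + 216*(1/499) = 1/J + 216/499 = 216/499 + 1/J)
√(Z(-801) + p(-55)) = √(-138 + (216/499 + 1/(-55))) = √(-138 + (216/499 - 1/55)) = √(-138 + 11381/27445) = √(-3776029/27445) = I*√103633115905/27445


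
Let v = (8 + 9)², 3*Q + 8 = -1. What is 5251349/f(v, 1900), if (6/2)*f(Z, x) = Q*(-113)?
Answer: 5251349/113 ≈ 46472.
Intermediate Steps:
Q = -3 (Q = -8/3 + (⅓)*(-1) = -8/3 - ⅓ = -3)
v = 289 (v = 17² = 289)
f(Z, x) = 113 (f(Z, x) = (-3*(-113))/3 = (⅓)*339 = 113)
5251349/f(v, 1900) = 5251349/113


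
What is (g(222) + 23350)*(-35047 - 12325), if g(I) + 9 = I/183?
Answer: -67451806500/61 ≈ -1.1058e+9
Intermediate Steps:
g(I) = -9 + I/183
(g(222) + 23350)*(-35047 - 12325) = ((-9 + (1/183)*222) + 23350)*(-35047 - 12325) = ((-9 + 74/61) + 23350)*(-47372) = (-475/61 + 23350)*(-47372) = (1423875/61)*(-47372) = -67451806500/61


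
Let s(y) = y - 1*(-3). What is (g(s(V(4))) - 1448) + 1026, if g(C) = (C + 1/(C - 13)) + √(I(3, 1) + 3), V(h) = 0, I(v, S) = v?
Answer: -4191/10 + √6 ≈ -416.65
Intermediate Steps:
s(y) = 3 + y (s(y) = y + 3 = 3 + y)
g(C) = C + √6 + 1/(-13 + C) (g(C) = (C + 1/(C - 13)) + √(3 + 3) = (C + 1/(-13 + C)) + √6 = C + √6 + 1/(-13 + C))
(g(s(V(4))) - 1448) + 1026 = ((1 + (3 + 0)² - 13*(3 + 0) - 13*√6 + (3 + 0)*√6)/(-13 + (3 + 0)) - 1448) + 1026 = ((1 + 3² - 13*3 - 13*√6 + 3*√6)/(-13 + 3) - 1448) + 1026 = ((1 + 9 - 39 - 13*√6 + 3*√6)/(-10) - 1448) + 1026 = (-(-29 - 10*√6)/10 - 1448) + 1026 = ((29/10 + √6) - 1448) + 1026 = (-14451/10 + √6) + 1026 = -4191/10 + √6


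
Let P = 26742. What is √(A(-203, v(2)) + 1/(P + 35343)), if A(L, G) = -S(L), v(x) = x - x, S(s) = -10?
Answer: 11*√318558135/62085 ≈ 3.1623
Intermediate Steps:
v(x) = 0
A(L, G) = 10 (A(L, G) = -1*(-10) = 10)
√(A(-203, v(2)) + 1/(P + 35343)) = √(10 + 1/(26742 + 35343)) = √(10 + 1/62085) = √(620851/62085) = 11*√318558135/62085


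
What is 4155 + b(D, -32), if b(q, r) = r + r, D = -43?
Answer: 4091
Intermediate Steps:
b(q, r) = 2*r
4155 + b(D, -32) = 4155 + 2*(-32) = 4155 - 64 = 4091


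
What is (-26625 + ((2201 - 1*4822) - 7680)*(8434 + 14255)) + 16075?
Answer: -233729939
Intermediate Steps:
(-26625 + ((2201 - 1*4822) - 7680)*(8434 + 14255)) + 16075 = (-26625 + ((2201 - 4822) - 7680)*22689) + 16075 = (-26625 + (-2621 - 7680)*22689) + 16075 = (-26625 - 10301*22689) + 16075 = (-26625 - 233719389) + 16075 = -233746014 + 16075 = -233729939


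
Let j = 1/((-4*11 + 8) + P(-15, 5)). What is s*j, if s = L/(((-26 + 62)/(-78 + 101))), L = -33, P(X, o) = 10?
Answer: 253/312 ≈ 0.81090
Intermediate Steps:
j = -1/26 (j = 1/((-4*11 + 8) + 10) = 1/((-44 + 8) + 10) = 1/(-36 + 10) = 1/(-26) = -1/26 ≈ -0.038462)
s = -253/12 (s = -33*(-78 + 101)/(-26 + 62) = -33/(36/23) = -33/(36*(1/23)) = -33/36/23 = -33*23/36 = -253/12 ≈ -21.083)
s*j = -253/12*(-1/26) = 253/312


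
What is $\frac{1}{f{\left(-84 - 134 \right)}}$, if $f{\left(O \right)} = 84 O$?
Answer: $- \frac{1}{18312} \approx -5.4609 \cdot 10^{-5}$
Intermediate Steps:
$\frac{1}{f{\left(-84 - 134 \right)}} = \frac{1}{84 \left(-84 - 134\right)} = \frac{1}{84 \left(-218\right)} = \frac{1}{-18312} = - \frac{1}{18312}$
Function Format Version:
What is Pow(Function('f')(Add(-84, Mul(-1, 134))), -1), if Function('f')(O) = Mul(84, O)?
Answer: Rational(-1, 18312) ≈ -5.4609e-5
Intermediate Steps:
Pow(Function('f')(Add(-84, Mul(-1, 134))), -1) = Pow(Mul(84, Add(-84, Mul(-1, 134))), -1) = Pow(Mul(84, Add(-84, -134)), -1) = Pow(Mul(84, -218), -1) = Pow(-18312, -1) = Rational(-1, 18312)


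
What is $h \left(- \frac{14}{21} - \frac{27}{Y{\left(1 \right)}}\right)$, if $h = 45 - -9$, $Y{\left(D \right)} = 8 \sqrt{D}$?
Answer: $- \frac{873}{4} \approx -218.25$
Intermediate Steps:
$h = 54$ ($h = 45 + 9 = 54$)
$h \left(- \frac{14}{21} - \frac{27}{Y{\left(1 \right)}}\right) = 54 \left(- \frac{14}{21} - \frac{27}{8 \sqrt{1}}\right) = 54 \left(\left(-14\right) \frac{1}{21} - \frac{27}{8 \cdot 1}\right) = 54 \left(- \frac{2}{3} - \frac{27}{8}\right) = 54 \left(- \frac{97}{24}\right) = - \frac{873}{4}$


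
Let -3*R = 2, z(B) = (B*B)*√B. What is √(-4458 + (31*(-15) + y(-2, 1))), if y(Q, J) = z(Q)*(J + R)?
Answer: √(-44307 + 12*I*√2)/3 ≈ 0.013437 + 70.164*I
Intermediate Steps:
z(B) = B^(5/2) (z(B) = B²*√B = B^(5/2))
R = -⅔ (R = -⅓*2 = -⅔ ≈ -0.66667)
y(Q, J) = Q^(5/2)*(-⅔ + J) (y(Q, J) = Q^(5/2)*(J - ⅔) = Q^(5/2)*(-⅔ + J))
√(-4458 + (31*(-15) + y(-2, 1))) = √(-4458 + (31*(-15) + (-2)^(5/2)*(-⅔ + 1))) = √(-4458 + (-465 + (4*I*√2)*(⅓))) = √(-4458 + (-465 + 4*I*√2/3)) = √(-4923 + 4*I*√2/3)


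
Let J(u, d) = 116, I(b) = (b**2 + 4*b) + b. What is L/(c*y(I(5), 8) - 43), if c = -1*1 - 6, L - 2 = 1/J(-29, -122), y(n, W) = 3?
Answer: -233/7424 ≈ -0.031385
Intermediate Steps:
I(b) = b**2 + 5*b
L = 233/116 (L = 2 + 1/116 = 233/116 ≈ 2.0086)
c = -7 (c = -1 - 6 = -7)
L/(c*y(I(5), 8) - 43) = 233/(116*(-7*3 - 43)) = 233/(116*(-21 - 43)) = (233/116)/(-64) = (233/116)*(-1/64) = -233/7424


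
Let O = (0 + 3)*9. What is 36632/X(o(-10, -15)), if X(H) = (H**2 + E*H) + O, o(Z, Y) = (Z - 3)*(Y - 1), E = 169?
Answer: 36632/78443 ≈ 0.46699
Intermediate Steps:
O = 27 (O = 3*9 = 27)
o(Z, Y) = (-1 + Y)*(-3 + Z) (o(Z, Y) = (-3 + Z)*(-1 + Y) = (-1 + Y)*(-3 + Z))
X(H) = 27 + H**2 + 169*H (X(H) = (H**2 + 169*H) + 27 = 27 + H**2 + 169*H)
36632/X(o(-10, -15)) = 36632/(27 + (3 - 1*(-10) - 3*(-15) - 15*(-10))**2 + 169*(3 - 1*(-10) - 3*(-15) - 15*(-10))) = 36632/(27 + (3 + 10 + 45 + 150)**2 + 169*(3 + 10 + 45 + 150)) = 36632/(27 + 208**2 + 169*208) = 36632/(27 + 43264 + 35152) = 36632/78443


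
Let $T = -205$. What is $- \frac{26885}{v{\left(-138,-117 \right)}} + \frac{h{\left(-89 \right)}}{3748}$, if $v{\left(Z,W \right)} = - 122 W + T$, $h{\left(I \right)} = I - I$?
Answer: $- \frac{26885}{14069} \approx -1.9109$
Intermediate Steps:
$h{\left(I \right)} = 0$
$v{\left(Z,W \right)} = -205 - 122 W$ ($v{\left(Z,W \right)} = - 122 W - 205 = -205 - 122 W$)
$- \frac{26885}{v{\left(-138,-117 \right)}} + \frac{h{\left(-89 \right)}}{3748} = - \frac{26885}{-205 - -14274} + \frac{0}{3748} = - \frac{26885}{-205 + 14274} + 0 \cdot \frac{1}{3748} = - \frac{26885}{14069} + 0 = - \frac{26885}{14069}$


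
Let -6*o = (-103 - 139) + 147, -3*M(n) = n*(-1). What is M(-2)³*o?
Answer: -380/81 ≈ -4.6914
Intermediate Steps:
M(n) = n/3 (M(n) = -n*(-1)/3 = -(-1)*n/3 = n/3)
o = 95/6 (o = -((-103 - 139) + 147)/6 = -(-242 + 147)/6 = -⅙*(-95) = 95/6 ≈ 15.833)
M(-2)³*o = ((⅓)*(-2))³*(95/6) = (-⅔)³*(95/6) = -8/27*95/6 = -380/81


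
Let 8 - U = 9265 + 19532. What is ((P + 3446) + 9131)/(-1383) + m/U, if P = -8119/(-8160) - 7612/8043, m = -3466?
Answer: -2605452397882937/290345084463840 ≈ -8.9736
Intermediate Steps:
U = -28789 (U = 8 - (9265 + 19532) = 8 - 1*28797 = 8 - 28797 = -28789)
P = 354133/7292320 (P = -8119*(-1/8160) - 7612*1/8043 = 8119/8160 - 7612/8043 = 354133/7292320 ≈ 0.048562)
((P + 3446) + 9131)/(-1383) + m/U = ((354133/7292320 + 3446) + 9131)/(-1383) - 3466/(-28789) = (25129688853/7292320 + 9131)*(-1/1383) - 3466*(-1/28789) = (91715862773/7292320)*(-1/1383) + 3466/28789 = -91715862773/10085278560 + 3466/28789 = -2605452397882937/290345084463840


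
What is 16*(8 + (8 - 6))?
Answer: 160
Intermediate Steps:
16*(8 + (8 - 6)) = 16*(8 + 2) = 16*10 = 160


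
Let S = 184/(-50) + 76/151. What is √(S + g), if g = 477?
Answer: √270091133/755 ≈ 21.767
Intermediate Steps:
S = -11992/3775 (S = 184*(-1/50) + 76*(1/151) = -92/25 + 76/151 = -11992/3775 ≈ -3.1767)
√(S + g) = √(-11992/3775 + 477) = √(1788683/3775) = √270091133/755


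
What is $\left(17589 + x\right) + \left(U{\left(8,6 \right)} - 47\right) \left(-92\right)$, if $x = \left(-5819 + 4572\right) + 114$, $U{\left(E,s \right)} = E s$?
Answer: $16364$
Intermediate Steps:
$x = -1133$ ($x = -1247 + 114 = -1133$)
$\left(17589 + x\right) + \left(U{\left(8,6 \right)} - 47\right) \left(-92\right) = \left(17589 - 1133\right) + \left(8 \cdot 6 - 47\right) \left(-92\right) = 16456 + \left(48 - 47\right) \left(-92\right) = 16456 + 1 \left(-92\right) = 16456 - 92 = 16364$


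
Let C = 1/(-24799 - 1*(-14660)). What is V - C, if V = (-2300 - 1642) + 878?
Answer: -31065895/10139 ≈ -3064.0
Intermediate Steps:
C = -1/10139 (C = 1/(-24799 + 14660) = 1/(-10139) = -1/10139 ≈ -9.8629e-5)
V = -3064 (V = -3942 + 878 = -3064)
V - C = -3064 - 1*(-1/10139) = -3064 + 1/10139 = -31065895/10139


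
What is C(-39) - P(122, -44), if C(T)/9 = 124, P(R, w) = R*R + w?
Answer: -13724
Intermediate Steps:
P(R, w) = w + R² (P(R, w) = R² + w = w + R²)
C(T) = 1116 (C(T) = 9*124 = 1116)
C(-39) - P(122, -44) = 1116 - (-44 + 122²) = 1116 - (-44 + 14884) = 1116 - 1*14840 = 1116 - 14840 = -13724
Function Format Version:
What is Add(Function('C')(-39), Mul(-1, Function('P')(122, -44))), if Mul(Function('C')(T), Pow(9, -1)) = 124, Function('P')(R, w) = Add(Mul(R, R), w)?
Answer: -13724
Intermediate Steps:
Function('P')(R, w) = Add(w, Pow(R, 2)) (Function('P')(R, w) = Add(Pow(R, 2), w) = Add(w, Pow(R, 2)))
Function('C')(T) = 1116 (Function('C')(T) = Mul(9, 124) = 1116)
Add(Function('C')(-39), Mul(-1, Function('P')(122, -44))) = Add(1116, Mul(-1, Add(-44, Pow(122, 2)))) = Add(1116, Mul(-1, Add(-44, 14884))) = Add(1116, Mul(-1, 14840)) = Add(1116, -14840) = -13724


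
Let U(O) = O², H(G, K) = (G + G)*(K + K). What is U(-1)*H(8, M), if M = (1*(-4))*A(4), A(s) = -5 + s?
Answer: 128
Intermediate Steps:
M = 4 (M = (1*(-4))*(-5 + 4) = -4*(-1) = 4)
H(G, K) = 4*G*K (H(G, K) = (2*G)*(2*K) = 4*G*K)
U(-1)*H(8, M) = (-1)²*(4*8*4) = 1*128 = 128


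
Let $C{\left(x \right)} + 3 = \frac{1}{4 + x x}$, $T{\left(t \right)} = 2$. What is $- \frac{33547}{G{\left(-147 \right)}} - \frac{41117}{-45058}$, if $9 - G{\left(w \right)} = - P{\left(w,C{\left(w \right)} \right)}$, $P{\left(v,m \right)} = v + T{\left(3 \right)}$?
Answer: $\frac{758576319}{3063944} \approx 247.58$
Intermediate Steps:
$C{\left(x \right)} = -3 + \frac{1}{4 + x^{2}}$ ($C{\left(x \right)} = -3 + \frac{1}{4 + x x} = -3 + \frac{1}{4 + x^{2}}$)
$P{\left(v,m \right)} = 2 + v$ ($P{\left(v,m \right)} = v + 2 = 2 + v$)
$G{\left(w \right)} = 11 + w$ ($G{\left(w \right)} = 9 - - (2 + w) = 9 - \left(-2 - w\right) = 9 + \left(2 + w\right) = 11 + w$)
$- \frac{33547}{G{\left(-147 \right)}} - \frac{41117}{-45058} = - \frac{33547}{11 - 147} - \frac{41117}{-45058} = - \frac{33547}{-136} - - \frac{41117}{45058} = \left(-33547\right) \left(- \frac{1}{136}\right) + \frac{41117}{45058} = \frac{33547}{136} + \frac{41117}{45058} = \frac{758576319}{3063944}$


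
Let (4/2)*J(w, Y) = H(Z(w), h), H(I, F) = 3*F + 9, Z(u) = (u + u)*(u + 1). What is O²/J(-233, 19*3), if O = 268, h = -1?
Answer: 71824/3 ≈ 23941.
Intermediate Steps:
Z(u) = 2*u*(1 + u) (Z(u) = (2*u)*(1 + u) = 2*u*(1 + u))
H(I, F) = 9 + 3*F
J(w, Y) = 3 (J(w, Y) = (9 + 3*(-1))/2 = (9 - 3)/2 = (½)*6 = 3)
O²/J(-233, 19*3) = 268²/3 = 71824*(⅓) = 71824/3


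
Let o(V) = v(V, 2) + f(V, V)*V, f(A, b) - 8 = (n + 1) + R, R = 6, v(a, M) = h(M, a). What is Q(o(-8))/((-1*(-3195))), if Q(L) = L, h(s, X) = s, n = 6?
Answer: -166/3195 ≈ -0.051956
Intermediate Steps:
v(a, M) = M
f(A, b) = 21 (f(A, b) = 8 + ((6 + 1) + 6) = 8 + (7 + 6) = 8 + 13 = 21)
o(V) = 2 + 21*V
Q(o(-8))/((-1*(-3195))) = (2 + 21*(-8))/((-1*(-3195))) = (2 - 168)/3195 = -166*1/3195 = -166/3195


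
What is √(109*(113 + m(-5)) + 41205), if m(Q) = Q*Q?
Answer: √56247 ≈ 237.16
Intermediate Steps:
m(Q) = Q²
√(109*(113 + m(-5)) + 41205) = √(109*(113 + (-5)²) + 41205) = √(109*(113 + 25) + 41205) = √(109*138 + 41205) = √(15042 + 41205) = √56247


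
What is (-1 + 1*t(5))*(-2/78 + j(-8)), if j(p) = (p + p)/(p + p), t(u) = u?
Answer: 152/39 ≈ 3.8974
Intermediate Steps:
j(p) = 1 (j(p) = (2*p)/((2*p)) = (2*p)*(1/(2*p)) = 1)
(-1 + 1*t(5))*(-2/78 + j(-8)) = (-1 + 1*5)*(-2/78 + 1) = (-1 + 5)*(-2*1/78 + 1) = 4*(-1/39 + 1) = 4*(38/39) = 152/39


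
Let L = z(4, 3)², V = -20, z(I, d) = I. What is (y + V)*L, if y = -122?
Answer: -2272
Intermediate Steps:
L = 16 (L = 4² = 16)
(y + V)*L = (-122 - 20)*16 = -142*16 = -2272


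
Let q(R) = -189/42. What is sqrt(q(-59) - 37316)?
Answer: I*sqrt(149282)/2 ≈ 193.19*I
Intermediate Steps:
q(R) = -9/2 (q(R) = -189*1/42 = -9/2)
sqrt(q(-59) - 37316) = sqrt(-9/2 - 37316) = sqrt(-74641/2) = I*sqrt(149282)/2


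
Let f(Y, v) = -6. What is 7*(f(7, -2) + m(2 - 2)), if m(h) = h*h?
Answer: -42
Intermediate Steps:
m(h) = h²
7*(f(7, -2) + m(2 - 2)) = 7*(-6 + (2 - 2)²) = 7*(-6 + 0²) = 7*(-6 + 0) = 7*(-6) = -42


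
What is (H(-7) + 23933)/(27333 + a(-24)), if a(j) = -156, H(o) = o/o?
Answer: 7978/9059 ≈ 0.88067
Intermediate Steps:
H(o) = 1
(H(-7) + 23933)/(27333 + a(-24)) = (1 + 23933)/(27333 - 156) = 23934/27177 = 23934*(1/27177) = 7978/9059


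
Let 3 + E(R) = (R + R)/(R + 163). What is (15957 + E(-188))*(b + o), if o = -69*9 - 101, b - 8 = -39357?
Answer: -15997385046/25 ≈ -6.3990e+8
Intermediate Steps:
b = -39349 (b = 8 - 39357 = -39349)
E(R) = -3 + 2*R/(163 + R) (E(R) = -3 + (R + R)/(R + 163) = -3 + (2*R)/(163 + R) = -3 + 2*R/(163 + R))
o = -722 (o = -621 - 101 = -722)
(15957 + E(-188))*(b + o) = (15957 + (-489 - 1*(-188))/(163 - 188))*(-39349 - 722) = (15957 + (-489 + 188)/(-25))*(-40071) = (15957 - 1/25*(-301))*(-40071) = (15957 + 301/25)*(-40071) = (399226/25)*(-40071) = -15997385046/25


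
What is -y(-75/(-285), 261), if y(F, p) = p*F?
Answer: -1305/19 ≈ -68.684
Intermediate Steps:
y(F, p) = F*p
-y(-75/(-285), 261) = -(-75/(-285))*261 = -(-75*(-1/285))*261 = -5*261/19 = -1*1305/19 = -1305/19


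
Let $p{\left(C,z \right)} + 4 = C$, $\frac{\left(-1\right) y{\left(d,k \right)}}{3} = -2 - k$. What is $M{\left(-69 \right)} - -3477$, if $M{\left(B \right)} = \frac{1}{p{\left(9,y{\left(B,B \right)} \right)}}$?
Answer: $\frac{17386}{5} \approx 3477.2$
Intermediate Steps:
$y{\left(d,k \right)} = 6 + 3 k$ ($y{\left(d,k \right)} = - 3 \left(-2 - k\right) = 6 + 3 k$)
$p{\left(C,z \right)} = -4 + C$
$M{\left(B \right)} = \frac{1}{5}$ ($M{\left(B \right)} = \frac{1}{-4 + 9} = \frac{1}{5}$)
$M{\left(-69 \right)} - -3477 = \frac{1}{5} - -3477 = \frac{1}{5} + 3477 = \frac{17386}{5}$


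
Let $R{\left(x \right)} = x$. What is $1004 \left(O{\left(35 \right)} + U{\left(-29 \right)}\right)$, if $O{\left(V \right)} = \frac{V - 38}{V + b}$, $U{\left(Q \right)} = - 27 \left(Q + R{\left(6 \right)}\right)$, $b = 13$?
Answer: $\frac{2493685}{4} \approx 6.2342 \cdot 10^{5}$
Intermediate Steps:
$U{\left(Q \right)} = -162 - 27 Q$ ($U{\left(Q \right)} = - 27 \left(Q + 6\right) = - 27 \left(6 + Q\right) = -162 - 27 Q$)
$O{\left(V \right)} = \frac{-38 + V}{13 + V}$ ($O{\left(V \right)} = \frac{V - 38}{V + 13} = \frac{-38 + V}{13 + V}$)
$1004 \left(O{\left(35 \right)} + U{\left(-29 \right)}\right) = 1004 \left(\frac{-38 + 35}{13 + 35} - -621\right) = 1004 \left(\frac{1}{48} \left(-3\right) + \left(-162 + 783\right)\right) = 1004 \left(\frac{1}{48} \left(-3\right) + 621\right) = 1004 \left(- \frac{1}{16} + 621\right) = 1004 \cdot \frac{9935}{16} = \frac{2493685}{4}$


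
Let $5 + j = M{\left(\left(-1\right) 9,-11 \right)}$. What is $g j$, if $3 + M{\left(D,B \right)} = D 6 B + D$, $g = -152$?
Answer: $-87704$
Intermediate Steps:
$M{\left(D,B \right)} = -3 + D + 6 B D$ ($M{\left(D,B \right)} = -3 + \left(D 6 B + D\right) = -3 + \left(6 B D + D\right) = -3 + \left(D + 6 B D\right) = -3 + D + 6 B D$)
$j = 577$ ($j = -5 - \left(12 + 66 \left(-1\right) 9\right) = -5 - \left(12 - 594\right) = -5 - -582 = -5 + 582 = 577$)
$g j = \left(-152\right) 577 = -87704$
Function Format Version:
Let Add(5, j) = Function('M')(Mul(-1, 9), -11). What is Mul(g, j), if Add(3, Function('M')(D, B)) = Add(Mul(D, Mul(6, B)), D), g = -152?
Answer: -87704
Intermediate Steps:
Function('M')(D, B) = Add(-3, D, Mul(6, B, D)) (Function('M')(D, B) = Add(-3, Add(Mul(D, Mul(6, B)), D)) = Add(-3, Add(Mul(6, B, D), D)) = Add(-3, Add(D, Mul(6, B, D))) = Add(-3, D, Mul(6, B, D)))
j = 577 (j = Add(-5, Add(-3, Mul(-1, 9), Mul(6, -11, Mul(-1, 9)))) = Add(-5, Add(-3, -9, Mul(6, -11, -9))) = Add(-5, Add(-3, -9, 594)) = Add(-5, 582) = 577)
Mul(g, j) = Mul(-152, 577) = -87704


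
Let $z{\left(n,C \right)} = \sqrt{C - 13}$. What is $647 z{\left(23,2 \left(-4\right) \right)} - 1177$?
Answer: $-1177 + 647 i \sqrt{21} \approx -1177.0 + 2964.9 i$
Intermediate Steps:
$z{\left(n,C \right)} = \sqrt{-13 + C}$
$647 z{\left(23,2 \left(-4\right) \right)} - 1177 = 647 \sqrt{-13 + 2 \left(-4\right)} - 1177 = 647 \sqrt{-13 - 8} - 1177 = 647 \sqrt{-21} - 1177 = 647 i \sqrt{21} - 1177 = -1177 + 647 i \sqrt{21}$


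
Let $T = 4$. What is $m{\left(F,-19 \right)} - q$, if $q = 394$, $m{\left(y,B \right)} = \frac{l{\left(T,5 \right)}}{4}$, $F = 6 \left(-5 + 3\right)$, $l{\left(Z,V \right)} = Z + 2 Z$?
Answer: $-391$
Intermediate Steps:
$l{\left(Z,V \right)} = 3 Z$
$F = -12$ ($F = 6 \left(-2\right) = -12$)
$m{\left(y,B \right)} = 3$ ($m{\left(y,B \right)} = \frac{3 \cdot 4}{4} = 12 \cdot \frac{1}{4} = 3$)
$m{\left(F,-19 \right)} - q = 3 - 394 = -391$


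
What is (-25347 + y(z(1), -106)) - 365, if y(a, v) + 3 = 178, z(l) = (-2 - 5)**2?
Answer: -25537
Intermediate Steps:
z(l) = 49 (z(l) = (-7)**2 = 49)
y(a, v) = 175 (y(a, v) = -3 + 178 = 175)
(-25347 + y(z(1), -106)) - 365 = (-25347 + 175) - 365 = -25172 - 365 = -25537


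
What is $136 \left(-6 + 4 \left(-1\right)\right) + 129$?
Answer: $-1231$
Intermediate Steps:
$136 \left(-6 + 4 \left(-1\right)\right) + 129 = 136 \left(-6 - 4\right) + 129 = 136 \left(-10\right) + 129 = -1360 + 129 = -1231$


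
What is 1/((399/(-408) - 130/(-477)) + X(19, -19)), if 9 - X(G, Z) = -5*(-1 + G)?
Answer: 64872/6376567 ≈ 0.010173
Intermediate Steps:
X(G, Z) = 4 + 5*G (X(G, Z) = 9 - (-5)*(-1 + G) = 9 - (5 - 5*G) = 9 + (-5 + 5*G) = 4 + 5*G)
1/((399/(-408) - 130/(-477)) + X(19, -19)) = 1/((399/(-408) - 130/(-477)) + (4 + 5*19)) = 1/((399*(-1/408) - 130*(-1/477)) + (4 + 95)) = 1/((-133/136 + 130/477) + 99) = 1/(-45761/64872 + 99) = 1/(6376567/64872) = 64872/6376567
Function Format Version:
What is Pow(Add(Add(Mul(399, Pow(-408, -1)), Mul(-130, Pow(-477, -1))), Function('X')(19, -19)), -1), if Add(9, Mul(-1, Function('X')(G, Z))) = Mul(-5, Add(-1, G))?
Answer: Rational(64872, 6376567) ≈ 0.010173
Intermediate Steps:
Function('X')(G, Z) = Add(4, Mul(5, G)) (Function('X')(G, Z) = Add(9, Mul(-1, Mul(-5, Add(-1, G)))) = Add(9, Mul(-1, Add(5, Mul(-5, G)))) = Add(9, Add(-5, Mul(5, G))) = Add(4, Mul(5, G)))
Pow(Add(Add(Mul(399, Pow(-408, -1)), Mul(-130, Pow(-477, -1))), Function('X')(19, -19)), -1) = Pow(Add(Add(Mul(399, Pow(-408, -1)), Mul(-130, Pow(-477, -1))), Add(4, Mul(5, 19))), -1) = Pow(Add(Add(Mul(399, Rational(-1, 408)), Mul(-130, Rational(-1, 477))), Add(4, 95)), -1) = Pow(Add(Add(Rational(-133, 136), Rational(130, 477)), 99), -1) = Pow(Add(Rational(-45761, 64872), 99), -1) = Pow(Rational(6376567, 64872), -1) = Rational(64872, 6376567)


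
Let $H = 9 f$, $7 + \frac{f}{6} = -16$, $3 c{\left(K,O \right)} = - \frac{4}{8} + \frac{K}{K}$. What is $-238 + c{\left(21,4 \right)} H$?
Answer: $-445$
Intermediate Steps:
$c{\left(K,O \right)} = \frac{1}{6}$ ($c{\left(K,O \right)} = \frac{- \frac{4}{8} + \frac{K}{K}}{3} = \frac{\left(-4\right) \frac{1}{8} + 1}{3} = \frac{- \frac{1}{2} + 1}{3} = \frac{1}{3} \cdot \frac{1}{2} = \frac{1}{6}$)
$f = -138$ ($f = -42 + 6 \left(-16\right) = -42 - 96 = -138$)
$H = -1242$ ($H = 9 \left(-138\right) = -1242$)
$-238 + c{\left(21,4 \right)} H = -238 + \frac{1}{6} \left(-1242\right) = -238 - 207 = -445$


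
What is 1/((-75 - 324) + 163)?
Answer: -1/236 ≈ -0.0042373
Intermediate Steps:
1/((-75 - 324) + 163) = 1/(-399 + 163) = 1/(-236) = -1/236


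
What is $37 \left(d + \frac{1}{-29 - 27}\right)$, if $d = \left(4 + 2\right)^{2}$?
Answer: $\frac{74555}{56} \approx 1331.3$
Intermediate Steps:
$d = 36$ ($d = 6^{2} = 36$)
$37 \left(d + \frac{1}{-29 - 27}\right) = 37 \left(36 + \frac{1}{-29 - 27}\right) = 37 \left(36 + \frac{1}{-56}\right) = 37 \left(36 - \frac{1}{56}\right) = 37 \cdot \frac{2015}{56} = \frac{74555}{56}$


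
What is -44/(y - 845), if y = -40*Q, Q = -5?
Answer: 44/645 ≈ 0.068217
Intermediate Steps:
y = 200 (y = -40*(-5) = 200)
-44/(y - 845) = -44/(200 - 845) = -44/(-645) = -44*(-1/645) = 44/645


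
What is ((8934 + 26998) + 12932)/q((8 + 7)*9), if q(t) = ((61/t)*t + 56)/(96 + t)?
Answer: 1254176/13 ≈ 96475.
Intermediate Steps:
q(t) = 117/(96 + t) (q(t) = (61 + 56)/(96 + t) = 117/(96 + t))
((8934 + 26998) + 12932)/q((8 + 7)*9) = ((8934 + 26998) + 12932)/((117/(96 + (8 + 7)*9))) = (35932 + 12932)/((117/(96 + 15*9))) = 48864/((117/(96 + 135))) = 48864/((117/231)) = 48864/((117*(1/231))) = 48864/(39/77) = 48864*(77/39) = 1254176/13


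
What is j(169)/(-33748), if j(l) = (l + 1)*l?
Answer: -1105/1298 ≈ -0.85131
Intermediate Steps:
j(l) = l*(1 + l) (j(l) = (1 + l)*l = l*(1 + l))
j(169)/(-33748) = (169*(1 + 169))/(-33748) = (169*170)*(-1/33748) = 28730*(-1/33748) = -1105/1298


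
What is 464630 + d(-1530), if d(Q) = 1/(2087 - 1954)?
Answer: 61795791/133 ≈ 4.6463e+5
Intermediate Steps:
d(Q) = 1/133
464630 + d(-1530) = 464630 + 1/133 = 61795791/133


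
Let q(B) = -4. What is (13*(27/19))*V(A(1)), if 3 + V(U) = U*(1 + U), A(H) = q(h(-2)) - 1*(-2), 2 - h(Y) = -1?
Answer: -351/19 ≈ -18.474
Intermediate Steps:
h(Y) = 3 (h(Y) = 2 - 1*(-1) = 2 + 1 = 3)
A(H) = -2 (A(H) = -4 - 1*(-2) = -4 + 2 = -2)
V(U) = -3 + U*(1 + U)
(13*(27/19))*V(A(1)) = (13*(27/19))*(-3 - 2 + (-2)²) = (13*(27*(1/19)))*(-3 - 2 + 4) = (13*(27/19))*(-1) = (351/19)*(-1) = -351/19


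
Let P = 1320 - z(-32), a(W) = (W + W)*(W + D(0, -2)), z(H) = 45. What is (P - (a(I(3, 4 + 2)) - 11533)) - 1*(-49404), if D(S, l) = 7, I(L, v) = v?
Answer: 62056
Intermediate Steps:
a(W) = 2*W*(7 + W) (a(W) = (W + W)*(W + 7) = (2*W)*(7 + W) = 2*W*(7 + W))
P = 1275 (P = 1320 - 1*45 = 1320 - 45 = 1275)
(P - (a(I(3, 4 + 2)) - 11533)) - 1*(-49404) = (1275 - (2*(4 + 2)*(7 + (4 + 2)) - 11533)) - 1*(-49404) = (1275 - (2*6*(7 + 6) - 11533)) + 49404 = (1275 - (2*6*13 - 11533)) + 49404 = (1275 - (156 - 11533)) + 49404 = (1275 - 1*(-11377)) + 49404 = (1275 + 11377) + 49404 = 12652 + 49404 = 62056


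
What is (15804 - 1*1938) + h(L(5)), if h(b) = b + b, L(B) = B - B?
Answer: 13866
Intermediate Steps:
L(B) = 0
h(b) = 2*b
(15804 - 1*1938) + h(L(5)) = (15804 - 1*1938) + 2*0 = (15804 - 1938) + 0 = 13866 + 0 = 13866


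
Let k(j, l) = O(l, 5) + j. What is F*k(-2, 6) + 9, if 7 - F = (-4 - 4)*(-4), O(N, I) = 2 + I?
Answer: -116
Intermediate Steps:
F = -25 (F = 7 - (-4 - 4)*(-4) = 7 - (-8)*(-4) = 7 - 1*32 = 7 - 32 = -25)
k(j, l) = 7 + j (k(j, l) = (2 + 5) + j = 7 + j)
F*k(-2, 6) + 9 = -25*(7 - 2) + 9 = -25*5 + 9 = -125 + 9 = -116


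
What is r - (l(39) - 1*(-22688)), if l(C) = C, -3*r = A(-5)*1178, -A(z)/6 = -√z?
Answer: -22727 - 2356*I*√5 ≈ -22727.0 - 5268.2*I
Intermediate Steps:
A(z) = 6*√z (A(z) = -(-6)*√z = 6*√z)
r = -2356*I*√5 (r = -6*√(-5)*1178/3 = -6*(I*√5)*1178/3 = -6*I*√5*1178/3 = -2356*I*√5 ≈ -5268.2*I)
r - (l(39) - 1*(-22688)) = -2356*I*√5 - (39 - 1*(-22688)) = -2356*I*√5 - (39 + 22688) = -2356*I*√5 - 1*22727 = -2356*I*√5 - 22727 = -22727 - 2356*I*√5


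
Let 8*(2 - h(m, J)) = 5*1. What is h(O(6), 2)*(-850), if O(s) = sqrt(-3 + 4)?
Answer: -4675/4 ≈ -1168.8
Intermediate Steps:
O(s) = 1 (O(s) = sqrt(1) = 1)
h(m, J) = 11/8 (h(m, J) = 2 - 5/8 = 11/8)
h(O(6), 2)*(-850) = (11/8)*(-850) = -4675/4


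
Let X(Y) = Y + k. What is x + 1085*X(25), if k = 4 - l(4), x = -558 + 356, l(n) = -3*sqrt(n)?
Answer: 37773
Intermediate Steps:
x = -202
k = 10 (k = 4 - (-3)*sqrt(4) = 4 - (-3)*2 = 4 - 1*(-6) = 4 + 6 = 10)
X(Y) = 10 + Y (X(Y) = Y + 10 = 10 + Y)
x + 1085*X(25) = -202 + 1085*(10 + 25) = -202 + 1085*35 = -202 + 37975 = 37773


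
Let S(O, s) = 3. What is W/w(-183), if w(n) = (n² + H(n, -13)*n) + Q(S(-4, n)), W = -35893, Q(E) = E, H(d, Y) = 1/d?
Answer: -35893/33493 ≈ -1.0717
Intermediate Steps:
w(n) = 4 + n² (w(n) = (n² + n/n) + 3 = (n² + 1) + 3 = (1 + n²) + 3 = 4 + n²)
W/w(-183) = -35893/(4 + (-183)²) = -35893/(4 + 33489) = -35893/33493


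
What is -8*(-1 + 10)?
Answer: -72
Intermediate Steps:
-8*(-1 + 10) = -8*9 = -72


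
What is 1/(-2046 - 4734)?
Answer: -1/6780 ≈ -0.00014749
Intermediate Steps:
1/(-2046 - 4734) = 1/(-6780) = -1/6780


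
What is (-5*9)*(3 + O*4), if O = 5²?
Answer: -4635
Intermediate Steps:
O = 25
(-5*9)*(3 + O*4) = (-5*9)*(3 + 25*4) = -45*(3 + 100) = -45*103 = -4635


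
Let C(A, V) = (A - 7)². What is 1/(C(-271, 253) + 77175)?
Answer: 1/154459 ≈ 6.4742e-6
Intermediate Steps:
C(A, V) = (-7 + A)²
1/(C(-271, 253) + 77175) = 1/((-7 - 271)² + 77175) = 1/((-278)² + 77175) = 1/(77284 + 77175) = 1/154459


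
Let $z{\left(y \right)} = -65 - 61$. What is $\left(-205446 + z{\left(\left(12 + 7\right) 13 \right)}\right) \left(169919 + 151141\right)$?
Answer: $-66000946320$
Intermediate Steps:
$z{\left(y \right)} = -126$
$\left(-205446 + z{\left(\left(12 + 7\right) 13 \right)}\right) \left(169919 + 151141\right) = \left(-205446 - 126\right) \left(169919 + 151141\right) = \left(-205572\right) 321060 = -66000946320$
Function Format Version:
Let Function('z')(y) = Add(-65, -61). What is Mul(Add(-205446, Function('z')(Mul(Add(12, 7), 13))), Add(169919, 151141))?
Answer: -66000946320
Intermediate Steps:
Function('z')(y) = -126
Mul(Add(-205446, Function('z')(Mul(Add(12, 7), 13))), Add(169919, 151141)) = Mul(Add(-205446, -126), Add(169919, 151141)) = Mul(-205572, 321060) = -66000946320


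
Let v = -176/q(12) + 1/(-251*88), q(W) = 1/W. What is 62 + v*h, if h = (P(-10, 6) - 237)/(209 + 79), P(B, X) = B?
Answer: 11916918007/6361344 ≈ 1873.3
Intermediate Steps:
v = -46649857/22088 (v = -176/(1/12) + 1/(-251*88) = -176/1/12 - 1/251*1/88 = -176*12 - 1/22088 = -2112 - 1/22088 = -46649857/22088 ≈ -2112.0)
h = -247/288 (h = (-10 - 237)/(209 + 79) = -247/288 ≈ -0.85764)
62 + v*h = 62 - 46649857/22088*(-247/288) = 62 + 11522514679/6361344 = 11916918007/6361344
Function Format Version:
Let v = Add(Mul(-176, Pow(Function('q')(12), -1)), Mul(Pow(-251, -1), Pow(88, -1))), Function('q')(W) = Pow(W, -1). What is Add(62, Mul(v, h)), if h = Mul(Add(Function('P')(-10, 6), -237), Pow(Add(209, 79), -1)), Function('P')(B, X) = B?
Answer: Rational(11916918007, 6361344) ≈ 1873.3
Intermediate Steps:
v = Rational(-46649857, 22088) (v = Add(Mul(-176, Pow(Pow(12, -1), -1)), Mul(Pow(-251, -1), Pow(88, -1))) = Add(Mul(-176, Pow(Rational(1, 12), -1)), Mul(Rational(-1, 251), Rational(1, 88))) = Add(Mul(-176, 12), Rational(-1, 22088)) = Add(-2112, Rational(-1, 22088)) = Rational(-46649857, 22088) ≈ -2112.0)
h = Rational(-247, 288) (h = Mul(Add(-10, -237), Pow(Add(209, 79), -1)) = Mul(-247, Pow(288, -1)) = Mul(-247, Rational(1, 288)) = Rational(-247, 288) ≈ -0.85764)
Add(62, Mul(v, h)) = Add(62, Mul(Rational(-46649857, 22088), Rational(-247, 288))) = Add(62, Rational(11522514679, 6361344)) = Rational(11916918007, 6361344)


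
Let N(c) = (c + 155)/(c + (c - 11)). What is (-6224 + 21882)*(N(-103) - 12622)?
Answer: -42887669108/217 ≈ -1.9764e+8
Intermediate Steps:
N(c) = (155 + c)/(-11 + 2*c) (N(c) = (155 + c)/(c + (-11 + c)) = (155 + c)/(-11 + 2*c))
(-6224 + 21882)*(N(-103) - 12622) = (-6224 + 21882)*((155 - 103)/(-11 + 2*(-103)) - 12622) = 15658*(52/(-11 - 206) - 12622) = 15658*(52/(-217) - 12622) = 15658*(-1/217*52 - 12622) = 15658*(-52/217 - 12622) = 15658*(-2739026/217) = -42887669108/217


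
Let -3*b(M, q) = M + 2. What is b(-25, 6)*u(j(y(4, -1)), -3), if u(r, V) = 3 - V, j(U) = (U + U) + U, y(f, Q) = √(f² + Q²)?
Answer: 46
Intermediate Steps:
y(f, Q) = √(Q² + f²)
j(U) = 3*U (j(U) = 2*U + U = 3*U)
b(M, q) = -⅔ - M/3 (b(M, q) = -(M + 2)/3 = -(2 + M)/3 = -⅔ - M/3)
b(-25, 6)*u(j(y(4, -1)), -3) = (-⅔ - ⅓*(-25))*(3 - 1*(-3)) = (-⅔ + 25/3)*(3 + 3) = (23/3)*6 = 46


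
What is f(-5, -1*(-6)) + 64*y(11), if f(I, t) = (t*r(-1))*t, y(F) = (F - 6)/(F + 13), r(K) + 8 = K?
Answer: -932/3 ≈ -310.67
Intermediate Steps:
r(K) = -8 + K
y(F) = (-6 + F)/(13 + F)
f(I, t) = -9*t² (f(I, t) = (t*(-8 - 1))*t = (t*(-9))*t = (-9*t)*t = -9*t²)
f(-5, -1*(-6)) + 64*y(11) = -9*(-1*(-6))² + 64*((-6 + 11)/(13 + 11)) = -9*6² + 64*(5/24) = -9*36 + 64*((1/24)*5) = -324 + 64*(5/24) = -324 + 40/3 = -932/3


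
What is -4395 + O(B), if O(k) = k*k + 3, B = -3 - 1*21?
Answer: -3816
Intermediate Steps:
B = -24 (B = -3 - 21 = -24)
O(k) = 3 + k**2 (O(k) = k**2 + 3 = 3 + k**2)
-4395 + O(B) = -4395 + (3 + (-24)**2) = -4395 + (3 + 576) = -4395 + 579 = -3816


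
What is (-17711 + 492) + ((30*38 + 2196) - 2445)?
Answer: -16328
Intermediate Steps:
(-17711 + 492) + ((30*38 + 2196) - 2445) = -17219 + ((1140 + 2196) - 2445) = -17219 + (3336 - 2445) = -17219 + 891 = -16328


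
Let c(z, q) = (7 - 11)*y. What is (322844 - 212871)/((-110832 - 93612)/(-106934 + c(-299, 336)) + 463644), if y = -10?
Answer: 5877726931/24780483090 ≈ 0.23719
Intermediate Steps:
c(z, q) = 40 (c(z, q) = (7 - 11)*(-10) = -4*(-10) = 40)
(322844 - 212871)/((-110832 - 93612)/(-106934 + c(-299, 336)) + 463644) = (322844 - 212871)/((-110832 - 93612)/(-106934 + 40) + 463644) = 109973/(-204444/(-106894) + 463644) = 109973/(-204444*(-1/106894) + 463644) = 109973/(102222/53447 + 463644) = 109973/(24780483090/53447) = 109973*(53447/24780483090) = 5877726931/24780483090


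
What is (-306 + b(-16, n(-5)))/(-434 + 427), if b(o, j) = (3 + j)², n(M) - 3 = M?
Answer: 305/7 ≈ 43.571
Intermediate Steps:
n(M) = 3 + M
(-306 + b(-16, n(-5)))/(-434 + 427) = (-306 + (3 + (3 - 5))²)/(-434 + 427) = (-306 + (3 - 2)²)/(-7) = (-306 + 1²)*(-⅐) = (-306 + 1)*(-⅐) = -305*(-⅐) = 305/7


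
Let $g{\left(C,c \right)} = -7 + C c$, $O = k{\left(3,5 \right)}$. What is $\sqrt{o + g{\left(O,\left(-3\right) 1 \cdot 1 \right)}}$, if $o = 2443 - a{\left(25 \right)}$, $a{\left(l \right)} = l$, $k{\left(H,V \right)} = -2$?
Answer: $\sqrt{2417} \approx 49.163$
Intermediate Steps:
$O = -2$
$o = 2418$ ($o = 2443 - 25 = 2418$)
$\sqrt{o + g{\left(O,\left(-3\right) 1 \cdot 1 \right)}} = \sqrt{2418 - \left(7 + 2 \left(-3\right) 1 \cdot 1\right)} = \sqrt{2418 - \left(7 + 2 \left(\left(-3\right) 1\right)\right)} = \sqrt{2418 - 1} = \sqrt{2417}$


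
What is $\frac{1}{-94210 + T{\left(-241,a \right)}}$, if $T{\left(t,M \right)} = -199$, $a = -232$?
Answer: $- \frac{1}{94409} \approx -1.0592 \cdot 10^{-5}$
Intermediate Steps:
$\frac{1}{-94210 + T{\left(-241,a \right)}} = \frac{1}{-94210 - 199} = \frac{1}{-94409} = - \frac{1}{94409}$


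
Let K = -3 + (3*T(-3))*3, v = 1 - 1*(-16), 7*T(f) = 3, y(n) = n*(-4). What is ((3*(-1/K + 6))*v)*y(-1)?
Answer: 986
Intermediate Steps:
y(n) = -4*n
T(f) = 3/7 (T(f) = (⅐)*3 = 3/7)
v = 17 (v = 1 + 16 = 17)
K = 6/7 (K = -3 + (3*(3/7))*3 = -3 + (9/7)*3 = -3 + 27/7 = 6/7 ≈ 0.85714)
((3*(-1/K + 6))*v)*y(-1) = ((3*(-1/6/7 + 6))*17)*(-4*(-1)) = ((3*(-1*7/6 + 6))*17)*4 = ((3*(-7/6 + 6))*17)*4 = ((3*(29/6))*17)*4 = ((29/2)*17)*4 = (493/2)*4 = 986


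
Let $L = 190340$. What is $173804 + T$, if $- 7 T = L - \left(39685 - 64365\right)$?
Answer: $\frac{1001608}{7} \approx 1.4309 \cdot 10^{5}$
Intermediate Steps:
$T = - \frac{215020}{7}$ ($T = - \frac{190340 - \left(39685 - 64365\right)}{7} = - \frac{190340 - -24680}{7} = - \frac{190340 + 24680}{7} = \left(- \frac{1}{7}\right) 215020 = - \frac{215020}{7} \approx -30717.0$)
$173804 + T = 173804 - \frac{215020}{7} = \frac{1001608}{7}$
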